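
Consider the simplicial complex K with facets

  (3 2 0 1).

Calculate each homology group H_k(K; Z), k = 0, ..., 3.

H_0 = Z,  H_1 = 0,  H_2 = 0,  H_3 = 0.

We work with the vertex ordering 0 < 1 < 2 < 3. The simplices of K, each written with vertices in increasing order, are:

  0-simplices (4): [0], [1], [2], [3]
  1-simplices (6): [0,1], [0,2], [0,3], [1,2], [1,3], [2,3]
  2-simplices (4): [0,1,2], [0,1,3], [0,2,3], [1,2,3]
  3-simplices (1): [0,1,2,3]

so the chain groups are C_0 ≅ Z^4, C_1 ≅ Z^6, C_2 ≅ Z^4, C_3 ≅ Z^1.

Boundary ∂_1: C_1 → C_0 maps an edge to its endpoints' difference, ∂[p,q] = q − p. For instance
  ∂[1,3] = [3] − [1].
The resulting 4×6 matrix has rank 3, and its Smith normal form has invariant factors (1,1,1).

∂_2: C_2 → C_1 maps a triangle to the signed sum of its edges. For instance
  ∂[0,1,3] = [1,3] − [0,3] + [0,1],
  ∂[0,2,3] = [2,3] − [0,3] + [0,2].
The resulting 6×4 matrix has rank 3, and its Smith normal form has invariant factors (1,1,1).

The boundary map ∂_3: C_3 → C_2 sends each 3-simplex σ to the alternating sum Σ_i (−1)^i (σ with its i-th vertex removed). For instance
  ∂[0,1,2,3] = [1,2,3] − [0,2,3] + [0,1,3] − [0,1,2].
The resulting 4×1 matrix has rank 1, and its Smith normal form has invariant factors (1).

Now H_k = ker ∂_k / im ∂_{k+1}, so:

  H_0: rank C_0 − rank ∂_1 = 4 − 3 = 1, and the invariant factors of ∂_1 are all 1, so H_0 = Z.
  H_1: rank ker ∂_1 − rank ∂_2 = (6 − 3) − 3 = 0, and the invariant factors of ∂_2 are all 1, so H_1 = 0.
  H_2: rank ker ∂_2 − rank ∂_3 = (4 − 3) − 1 = 0, and the invariant factors of ∂_3 are all 1, so H_2 = 0.
  H_3: rank ker ∂_3 − rank ∂_4 = (1 − 1) − 0 = 0, and there is no ∂_4, so H_3 = 0.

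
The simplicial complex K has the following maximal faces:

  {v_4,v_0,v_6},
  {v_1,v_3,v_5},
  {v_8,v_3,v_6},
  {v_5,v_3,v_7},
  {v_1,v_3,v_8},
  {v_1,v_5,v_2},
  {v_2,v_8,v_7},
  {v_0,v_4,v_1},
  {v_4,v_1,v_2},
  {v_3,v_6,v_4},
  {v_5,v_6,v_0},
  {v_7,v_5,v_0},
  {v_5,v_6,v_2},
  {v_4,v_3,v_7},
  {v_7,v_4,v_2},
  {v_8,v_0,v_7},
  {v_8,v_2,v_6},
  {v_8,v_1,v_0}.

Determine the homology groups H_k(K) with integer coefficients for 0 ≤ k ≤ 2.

H_0 ≅ Z,  H_1 ≅ Z^2,  H_2 ≅ Z.

K has 9 vertices, 27 edges, 18 triangles.
rank ∂_0 = 0, rank ∂_1 = 8 ⇒ b_0 = 9 − 0 − 8 = 1; all invariant factors of ∂_1 are 1 so no torsion. So H_0 ≅ Z.
rank ∂_1 = 8, rank ∂_2 = 17 ⇒ b_1 = 27 − 8 − 17 = 2; all invariant factors of ∂_2 are 1 so no torsion. So H_1 ≅ Z^2.
rank ∂_2 = 17, rank ∂_3 = 0 ⇒ b_2 = 18 − 17 − 0 = 1. So H_2 ≅ Z.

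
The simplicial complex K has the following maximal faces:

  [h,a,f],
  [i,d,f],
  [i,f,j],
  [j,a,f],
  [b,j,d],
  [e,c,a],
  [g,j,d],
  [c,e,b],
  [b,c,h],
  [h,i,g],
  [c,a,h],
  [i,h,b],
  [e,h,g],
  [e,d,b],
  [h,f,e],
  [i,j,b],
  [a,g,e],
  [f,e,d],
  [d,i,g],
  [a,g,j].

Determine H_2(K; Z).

K has 10 vertices, 30 edges, 20 triangles.
rank ∂_2 = 20, rank ∂_3 = 0 ⇒ b_2 = 20 − 20 − 0 = 0. So H_2 = 0.

H_2 ≅ 0.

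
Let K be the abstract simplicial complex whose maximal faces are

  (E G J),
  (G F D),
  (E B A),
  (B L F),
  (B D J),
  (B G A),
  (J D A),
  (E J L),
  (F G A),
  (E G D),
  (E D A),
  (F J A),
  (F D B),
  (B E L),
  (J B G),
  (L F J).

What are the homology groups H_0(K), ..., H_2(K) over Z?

H_0 ≅ Z,  H_1 ≅ Z^2,  H_2 ≅ Z.

K has 8 vertices, 24 edges, 16 triangles.
rank ∂_0 = 0, rank ∂_1 = 7 ⇒ b_0 = 8 − 0 − 7 = 1; all invariant factors of ∂_1 are 1 so no torsion. So H_0 = Z.
rank ∂_1 = 7, rank ∂_2 = 15 ⇒ b_1 = 24 − 7 − 15 = 2; all invariant factors of ∂_2 are 1 so no torsion. So H_1 = Z^2.
rank ∂_2 = 15, rank ∂_3 = 0 ⇒ b_2 = 16 − 15 − 0 = 1. So H_2 = Z.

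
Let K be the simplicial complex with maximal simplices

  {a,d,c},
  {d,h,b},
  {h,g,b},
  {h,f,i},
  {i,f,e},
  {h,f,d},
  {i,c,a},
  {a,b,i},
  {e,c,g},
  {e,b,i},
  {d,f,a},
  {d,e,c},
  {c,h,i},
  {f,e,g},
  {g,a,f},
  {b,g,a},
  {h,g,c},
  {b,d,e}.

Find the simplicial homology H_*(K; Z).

H_0 ≅ Z,  H_1 ≅ Z^2,  H_2 ≅ Z.

Fix the vertex order a < b < c < d < e < f < g < h < i and write every simplex with vertices in increasing order. Then dim K = 2 and the simplices of K are:

  0-simplices (9): a, b, c, d, e, f, g, h, i
  1-simplices (27): ab, ac, ad, af, ag, ai, bd, be, bg, bh, bi, cd, ce, cg, ch, ci, de, df, dh, ef, eg, ei, fg, fh, fi, gh, hi
  2-simplices (18): abg, abi, acd, aci, adf, afg, bde, bdh, bei, bgh, cde, ceg, cgh, chi, dfh, efg, efi, fhi

Hence C_0 ≅ Z^9, C_1 ≅ Z^27, C_2 ≅ Z^18.

∂_1: C_1 → C_0 maps an edge to its endpoints' difference, ∂[p,q] = q − p. For instance
  ∂cg = g − c.
As a 9×27 matrix over Z this has rank 8, with invariant factors (1,1,1,1,1,1,1,1).

Boundary ∂_2: C_2 → C_1 maps a triangle to the signed sum of its edges. For instance
  ∂efi = fi − ei + ef,
  ∂bdh = dh − bh + bd.
This gives a 27×18 integer matrix of rank 17; reducing to Smith normal form yields diagonal entries (1,1,1,1,1,1,1,1,1,1,1,1,1,1,1,1,1).

Now H_k = ker ∂_k / im ∂_{k+1}, so:

  H_0: rank C_0 − rank ∂_1 = 9 − 8 = 1, and the invariant factors of ∂_1 are all 1, so H_0 ≅ Z.
  H_1: rank ker ∂_1 − rank ∂_2 = (27 − 8) − 17 = 2, and the invariant factors of ∂_2 are all 1, so H_1 ≅ Z^2.
  H_2: rank ker ∂_2 − rank ∂_3 = (18 − 17) − 0 = 1, and there is no ∂_3, so H_2 ≅ Z.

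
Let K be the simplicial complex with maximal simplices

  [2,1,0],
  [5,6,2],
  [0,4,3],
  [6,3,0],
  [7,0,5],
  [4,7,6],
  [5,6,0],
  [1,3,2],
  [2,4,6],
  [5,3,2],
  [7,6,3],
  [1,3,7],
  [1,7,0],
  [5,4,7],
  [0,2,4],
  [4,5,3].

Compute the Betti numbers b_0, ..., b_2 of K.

Order the vertices as 0 < 1 < 2 < 3 < 4 < 5 < 6 < 7. Listing each simplex with vertices in this order, K has dimension 2 with simplices:

  0-simplices (8): [0], [1], [2], [3], [4], [5], [6], [7]
  1-simplices (24): (24 of them)
  2-simplices (16): [0,1,2], [0,1,7], [0,2,4], [0,3,4], [0,3,6], [0,5,6], [0,5,7], [1,2,3], [1,3,7], [2,3,5], [2,4,6], [2,5,6], [3,4,5], [3,6,7], [4,5,7], [4,6,7]

so the chain groups are C_0 ≅ Z^8, C_1 ≅ Z^24, C_2 ≅ Z^16.

Boundary ∂_1: C_1 → C_0 sends each edge [p,q] (with p < q) to q − p.
The resulting 8×24 matrix has rank 7, and its Smith normal form has invariant factors (1,1,1,1,1,1,1).

Boundary ∂_2: C_2 → C_1 maps a triangle to the signed sum of its edges. For instance
  ∂[0,5,7] = [5,7] − [0,7] + [0,5],
  ∂[0,2,4] = [2,4] − [0,4] + [0,2].
The resulting 24×16 matrix has rank 15, and its Smith normal form has invariant factors (1,1,1,1,1,1,1,1,1,1,1,1,1,1,1).

From H_k ≅ ker(∂_k) / im(∂_{k+1}) we obtain:

  H_0: rank C_0 − rank ∂_1 = 8 − 7 = 1, and the invariant factors of ∂_1 are all 1, so H_0 = Z.
  H_1: rank ker ∂_1 − rank ∂_2 = (24 − 7) − 15 = 2, and the invariant factors of ∂_2 are all 1, so H_1 = Z^2.
  H_2: rank ker ∂_2 − rank ∂_3 = (16 − 15) − 0 = 1, and there is no ∂_3, so H_2 = Z.

(K is a triangulation of the torus T^2.)

Hence the Betti numbers are b_0 = 1, b_1 = 2, b_2 = 1.

b_0 = 1, b_1 = 2, b_2 = 1.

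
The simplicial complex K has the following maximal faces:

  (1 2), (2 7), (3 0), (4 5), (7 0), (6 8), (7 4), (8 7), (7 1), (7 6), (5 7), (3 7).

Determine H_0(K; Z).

H_0 = Z.

Order the vertices as 0 < 1 < 2 < 3 < 4 < 5 < 6 < 7 < 8. Listing each simplex with vertices in this order, K has dimension 1 with simplices:

  0-simplices (9): [0], [1], [2], [3], [4], [5], [6], [7], [8]
  1-simplices (12): [0,3], [0,7], [1,2], [1,7], [2,7], [3,7], [4,5], [4,7], [5,7], [6,7], [6,8], [7,8]

Hence C_0 ≅ Z^9, C_1 ≅ Z^12.

∂_1: C_1 → C_0 maps an edge to its endpoints' difference, ∂[p,q] = q − p. For instance
  ∂[0,3] = [3] − [0].
As a 9×12 matrix over Z this has rank 8, with invariant factors (1,1,1,1,1,1,1,1).

Computing H_k = (kernel of ∂_k) / (image of ∂_{k+1}):

  H_0: rank C_0 − rank ∂_1 = 9 − 8 = 1, and the invariant factors of ∂_1 are all 1, so H_0 = Z.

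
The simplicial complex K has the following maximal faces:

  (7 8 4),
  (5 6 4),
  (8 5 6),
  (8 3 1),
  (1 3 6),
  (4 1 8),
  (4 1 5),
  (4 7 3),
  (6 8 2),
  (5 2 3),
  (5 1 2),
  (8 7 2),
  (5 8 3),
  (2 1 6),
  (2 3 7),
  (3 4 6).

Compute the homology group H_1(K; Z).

H_1 = Z^2.

Fix the vertex order 1 < 2 < 3 < 4 < 5 < 6 < 7 < 8 and write every simplex with vertices in increasing order. Then dim K = 2 and the simplices of K are:

  0-simplices (8): [1], [2], [3], [4], [5], [6], [7], [8]
  1-simplices (24): (24 of them)
  2-simplices (16): [1,2,5], [1,2,6], [1,3,6], [1,3,8], [1,4,5], [1,4,8], [2,3,5], [2,3,7], [2,6,8], [2,7,8], [3,4,6], [3,4,7], [3,5,8], [4,5,6], [4,7,8], [5,6,8]

so the chain groups are C_0 ≅ Z^8, C_1 ≅ Z^24, C_2 ≅ Z^16.

The boundary map ∂_1: C_1 → C_0 maps an edge to its endpoints' difference, ∂[p,q] = q − p. For instance
  ∂[4,6] = [6] − [4].
The resulting 8×24 matrix has rank 7, and its Smith normal form has invariant factors (1,1,1,1,1,1,1).

Boundary ∂_2: C_2 → C_1 maps a triangle to the signed sum of its edges. For instance
  ∂[1,2,5] = [2,5] − [1,5] + [1,2],
  ∂[3,5,8] = [5,8] − [3,8] + [3,5].
The resulting 24×16 matrix has rank 15, and its Smith normal form has invariant factors (1,1,1,1,1,1,1,1,1,1,1,1,1,1,1).

Computing H_k = (kernel of ∂_k) / (image of ∂_{k+1}):

  H_1: rank ker ∂_1 − rank ∂_2 = (24 − 7) − 15 = 2, and the invariant factors of ∂_2 are all 1, so H_1 ≅ Z^2.

(K is a triangulation of the torus T^2.)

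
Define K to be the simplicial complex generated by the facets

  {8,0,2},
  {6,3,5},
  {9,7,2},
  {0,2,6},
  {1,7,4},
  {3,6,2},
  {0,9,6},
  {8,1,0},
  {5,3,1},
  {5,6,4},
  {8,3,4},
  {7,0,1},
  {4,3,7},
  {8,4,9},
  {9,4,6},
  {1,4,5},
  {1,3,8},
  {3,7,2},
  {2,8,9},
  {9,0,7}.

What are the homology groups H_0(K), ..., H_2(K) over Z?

K has 10 vertices, 30 edges, 20 triangles.
rank ∂_0 = 0, rank ∂_1 = 9 ⇒ b_0 = 10 − 0 − 9 = 1; all invariant factors of ∂_1 are 1 so no torsion. So H_0 = Z.
rank ∂_1 = 9, rank ∂_2 = 20 ⇒ b_1 = 30 − 9 − 20 = 1; ∂_2 has invariant factor(s) [2] giving torsion. So H_1 = Z ⊕ Z/2Z.
rank ∂_2 = 20, rank ∂_3 = 0 ⇒ b_2 = 20 − 20 − 0 = 0. So H_2 = 0.

H_0 = Z,  H_1 = Z ⊕ Z/2Z,  H_2 = 0.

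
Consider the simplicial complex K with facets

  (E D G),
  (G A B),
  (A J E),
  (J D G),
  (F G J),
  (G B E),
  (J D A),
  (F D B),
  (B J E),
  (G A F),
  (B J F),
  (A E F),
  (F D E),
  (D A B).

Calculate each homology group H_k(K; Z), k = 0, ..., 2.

K has 7 vertices, 21 edges, 14 triangles.
rank ∂_0 = 0, rank ∂_1 = 6 ⇒ b_0 = 7 − 0 − 6 = 1; all invariant factors of ∂_1 are 1 so no torsion. So H_0 ≅ Z.
rank ∂_1 = 6, rank ∂_2 = 13 ⇒ b_1 = 21 − 6 − 13 = 2; all invariant factors of ∂_2 are 1 so no torsion. So H_1 ≅ Z^2.
rank ∂_2 = 13, rank ∂_3 = 0 ⇒ b_2 = 14 − 13 − 0 = 1. So H_2 ≅ Z.

H_0 ≅ Z,  H_1 ≅ Z^2,  H_2 ≅ Z.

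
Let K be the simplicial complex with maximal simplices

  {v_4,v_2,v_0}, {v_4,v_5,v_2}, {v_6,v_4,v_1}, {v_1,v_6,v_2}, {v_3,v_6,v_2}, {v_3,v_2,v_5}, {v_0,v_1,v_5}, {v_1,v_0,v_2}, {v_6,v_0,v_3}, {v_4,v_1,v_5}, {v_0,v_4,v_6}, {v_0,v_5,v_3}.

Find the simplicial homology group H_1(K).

Order the vertices as v_0 < v_1 < v_2 < v_3 < v_4 < v_5 < v_6. Listing each simplex with vertices in this order, K has dimension 2 with simplices:

  0-simplices (7): [v_0], [v_1], [v_2], [v_3], [v_4], [v_5], [v_6]
  1-simplices (18): (18 of them)
  2-simplices (12): (12 of them)

giving chain groups C_0 ≅ Z^7, C_1 ≅ Z^18, C_2 ≅ Z^12.

∂_1: C_1 → C_0 is given by ∂[p,q] = [q] − [p]. For instance
  ∂[v_1,v_6] = [v_6] − [v_1].
The resulting 7×18 matrix has rank 6, and its Smith normal form has invariant factors (1,1,1,1,1,1).

The boundary map ∂_2: C_2 → C_1 acts by ∂[p,q,r] = [q,r] − [p,r] + [p,q]. For instance
  ∂[v_2,v_3,v_5] = [v_3,v_5] − [v_2,v_5] + [v_2,v_3],
  ∂[v_2,v_3,v_6] = [v_3,v_6] − [v_2,v_6] + [v_2,v_3].
This gives a 18×12 integer matrix of rank 12; reducing to Smith normal form yields diagonal entries (1,1,1,1,1,1,1,1,1,1,1,2).

Reading off H_k = ker ∂_k / im ∂_{k+1}:

  H_1: rank ker ∂_1 − rank ∂_2 = (18 − 6) − 12 = 0, and ∂_2 has invariant factor 2 > 1, so H_1 = Z/2Z.

H_1 ≅ Z/2Z.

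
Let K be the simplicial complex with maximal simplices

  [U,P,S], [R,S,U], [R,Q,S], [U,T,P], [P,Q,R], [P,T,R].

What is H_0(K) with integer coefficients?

Order the vertices as P < Q < R < S < T < U. Listing each simplex with vertices in this order, K has dimension 2 with simplices:

  0-simplices (6): P, Q, R, S, T, U
  1-simplices (12): PQ, PR, PS, PT, PU, QR, QS, RS, RT, RU, SU, TU
  2-simplices (6): PQR, PRT, PSU, PTU, QRS, RSU

Hence C_0 ≅ Z^6, C_1 ≅ Z^12, C_2 ≅ Z^6.

∂_1: C_1 → C_0 sends each edge [p,q] (with p < q) to q − p.
As a 6×12 matrix over Z this has rank 5, with invariant factors (1,1,1,1,1).

The boundary map ∂_2: C_2 → C_1 maps a triangle to the signed sum of its edges. For instance
  ∂PTU = TU − PU + PT,
  ∂PQR = QR − PR + PQ.
As a 12×6 matrix over Z this has rank 6, with invariant factors (1,1,1,1,1,1).

From H_k ≅ ker(∂_k) / im(∂_{k+1}) we obtain:

  H_0: rank C_0 − rank ∂_1 = 6 − 5 = 1, and the invariant factors of ∂_1 are all 1, so H_0 ≅ Z.

(K is a triangulation of the cylinder S^1 x I.)

H_0 ≅ Z.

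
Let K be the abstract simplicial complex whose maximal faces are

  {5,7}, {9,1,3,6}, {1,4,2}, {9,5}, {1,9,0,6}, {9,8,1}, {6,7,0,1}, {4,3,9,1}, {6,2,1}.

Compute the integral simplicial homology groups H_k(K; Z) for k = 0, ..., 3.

H_0 ≅ Z,  H_1 ≅ Z,  H_2 = 0,  H_3 = 0.

Order the vertices as 0 < 1 < 2 < 3 < 4 < 5 < 6 < 7 < 8 < 9. Listing each simplex with vertices in this order, K has dimension 3 with simplices:

  0-simplices (10): [0], [1], [2], [3], [4], [5], [6], [7], [8], [9]
  1-simplices (22): [0,1], [0,6], [0,7], [0,9], [1,2], [1,3], [1,4], [1,6], [1,7], [1,8], [1,9], [2,4], [2,6], [3,4], [3,6], [3,9], [4,9], [5,7], [5,9], [6,7], [6,9], [8,9]
  2-simplices (16): [0,1,6], [0,1,7], [0,1,9], [0,6,7], [0,6,9], [1,2,4], [1,2,6], [1,3,4], [1,3,6], [1,3,9], [1,4,9], [1,6,7], [1,6,9], [1,8,9], [3,4,9], [3,6,9]
  3-simplices (4): [0,1,6,7], [0,1,6,9], [1,3,4,9], [1,3,6,9]

giving chain groups C_0 ≅ Z^10, C_1 ≅ Z^22, C_2 ≅ Z^16, C_3 ≅ Z^4.

The boundary map ∂_1: C_1 → C_0 sends each edge [p,q] (with p < q) to q − p. For instance
  ∂[1,4] = [4] − [1].
The resulting 10×22 matrix has rank 9, and its Smith normal form has invariant factors (1,1,1,1,1,1,1,1,1).

Boundary ∂_2: C_2 → C_1 acts by ∂[p,q,r] = [q,r] − [p,r] + [p,q]. For instance
  ∂[1,3,9] = [3,9] − [1,9] + [1,3],
  ∂[3,6,9] = [6,9] − [3,9] + [3,6].
As a 22×16 matrix over Z this has rank 12, with invariant factors (1,1,1,1,1,1,1,1,1,1,1,1).

∂_3: C_3 → C_2 sends each 3-simplex σ to the alternating sum Σ_i (−1)^i (σ with its i-th vertex removed). For instance
  ∂[1,3,6,9] = [3,6,9] − [1,6,9] + [1,3,9] − [1,3,6],
  ∂[0,1,6,7] = [1,6,7] − [0,6,7] + [0,1,7] − [0,1,6].
The 16×4 boundary matrix has rank 4 and Smith normal form diag(1,1,1,1).

Now H_k = ker ∂_k / im ∂_{k+1}, so:

  H_0: rank C_0 − rank ∂_1 = 10 − 9 = 1, and the invariant factors of ∂_1 are all 1, so H_0 = Z.
  H_1: rank ker ∂_1 − rank ∂_2 = (22 − 9) − 12 = 1, and the invariant factors of ∂_2 are all 1, so H_1 = Z.
  H_2: rank ker ∂_2 − rank ∂_3 = (16 − 12) − 4 = 0, and the invariant factors of ∂_3 are all 1, so H_2 = 0.
  H_3: rank ker ∂_3 − rank ∂_4 = (4 − 4) − 0 = 0, and there is no ∂_4, so H_3 = 0.

As a check, the Euler characteristic is 10 − 22 + 16 − 4 = 0, which agrees with 1 − 1 + 0 − 0 = 0.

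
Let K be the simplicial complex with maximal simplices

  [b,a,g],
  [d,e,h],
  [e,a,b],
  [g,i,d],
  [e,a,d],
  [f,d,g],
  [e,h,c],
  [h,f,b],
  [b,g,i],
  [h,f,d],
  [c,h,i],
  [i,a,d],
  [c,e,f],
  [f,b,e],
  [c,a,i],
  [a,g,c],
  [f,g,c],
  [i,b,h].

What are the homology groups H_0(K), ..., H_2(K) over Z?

K has 9 vertices, 27 edges, 18 triangles.
rank ∂_0 = 0, rank ∂_1 = 8 ⇒ b_0 = 9 − 0 − 8 = 1; all invariant factors of ∂_1 are 1 so no torsion. So H_0 ≅ Z.
rank ∂_1 = 8, rank ∂_2 = 18 ⇒ b_1 = 27 − 8 − 18 = 1; ∂_2 has invariant factor(s) [2] giving torsion. So H_1 ≅ Z ⊕ Z_2.
rank ∂_2 = 18, rank ∂_3 = 0 ⇒ b_2 = 18 − 18 − 0 = 0. So H_2 ≅ 0.

H_0 ≅ Z,  H_1 ≅ Z ⊕ Z_2,  H_2 = 0.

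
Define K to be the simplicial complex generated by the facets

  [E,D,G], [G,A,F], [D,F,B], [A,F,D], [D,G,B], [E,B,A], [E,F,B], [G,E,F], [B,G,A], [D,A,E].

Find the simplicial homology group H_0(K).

H_0 ≅ Z.

Fix the vertex order A < B < D < E < F < G and write every simplex with vertices in increasing order. Then dim K = 2 and the simplices of K are:

  0-simplices (6): A, B, D, E, F, G
  1-simplices (15): AB, AD, AE, AF, AG, BD, BE, BF, BG, DE, DF, DG, EF, EG, FG
  2-simplices (10): ABE, ABG, ADE, ADF, AFG, BDF, BDG, BEF, DEG, EFG

so the chain groups are C_0 ≅ Z^6, C_1 ≅ Z^15, C_2 ≅ Z^10.

Boundary ∂_1: C_1 → C_0 is given by ∂[p,q] = [q] − [p].
The 6×15 boundary matrix has rank 5 and Smith normal form diag(1,1,1,1,1).

The boundary map ∂_2: C_2 → C_1 acts by ∂[p,q,r] = [q,r] − [p,r] + [p,q]. For instance
  ∂ABE = BE − AE + AB,
  ∂BDG = DG − BG + BD.
The resulting 15×10 matrix has rank 10, and its Smith normal form has invariant factors (1,1,1,1,1,1,1,1,1,2).

Now H_k = ker ∂_k / im ∂_{k+1}, so:

  H_0: rank C_0 − rank ∂_1 = 6 − 5 = 1, and the invariant factors of ∂_1 are all 1, so H_0 ≅ Z.

(K is a triangulation of the real projective plane RP^2.)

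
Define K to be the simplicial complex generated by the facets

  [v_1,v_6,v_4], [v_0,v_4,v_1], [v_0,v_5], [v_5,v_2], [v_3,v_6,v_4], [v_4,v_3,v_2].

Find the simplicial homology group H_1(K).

Fix the vertex order v_0 < v_1 < v_2 < v_3 < v_4 < v_5 < v_6 and write every simplex with vertices in increasing order. Then dim K = 2 and the simplices of K are:

  0-simplices (7): [v_0], [v_1], [v_2], [v_3], [v_4], [v_5], [v_6]
  1-simplices (11): [v_0,v_1], [v_0,v_4], [v_0,v_5], [v_1,v_4], [v_1,v_6], [v_2,v_3], [v_2,v_4], [v_2,v_5], [v_3,v_4], [v_3,v_6], [v_4,v_6]
  2-simplices (4): [v_0,v_1,v_4], [v_1,v_4,v_6], [v_2,v_3,v_4], [v_3,v_4,v_6]

so the chain groups are C_0 ≅ Z^7, C_1 ≅ Z^11, C_2 ≅ Z^4.

Boundary ∂_1: C_1 → C_0 maps an edge to its endpoints' difference, ∂[p,q] = q − p. For instance
  ∂[v_3,v_6] = [v_6] − [v_3].
As a 7×11 matrix over Z this has rank 6, with invariant factors (1,1,1,1,1,1).

∂_2: C_2 → C_1 sends each 2-simplex [p,q,r] to [q,r] − [p,r] + [p,q]. For instance
  ∂[v_3,v_4,v_6] = [v_4,v_6] − [v_3,v_6] + [v_3,v_4],
  ∂[v_2,v_3,v_4] = [v_3,v_4] − [v_2,v_4] + [v_2,v_3].
This gives a 11×4 integer matrix of rank 4; reducing to Smith normal form yields diagonal entries (1,1,1,1).

Reading off H_k = ker ∂_k / im ∂_{k+1}:

  H_1: rank ker ∂_1 − rank ∂_2 = (11 − 6) − 4 = 1, and the invariant factors of ∂_2 are all 1, so H_1 = Z.

H_1 = Z.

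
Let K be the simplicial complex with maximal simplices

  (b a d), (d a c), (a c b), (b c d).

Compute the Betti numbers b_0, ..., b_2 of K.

Fix the vertex order a < b < c < d and write every simplex with vertices in increasing order. Then dim K = 2 and the simplices of K are:

  0-simplices (4): a, b, c, d
  1-simplices (6): ab, ac, ad, bc, bd, cd
  2-simplices (4): abc, abd, acd, bcd

giving chain groups C_0 ≅ Z^4, C_1 ≅ Z^6, C_2 ≅ Z^4.

∂_1: C_1 → C_0 is given by ∂[p,q] = [q] − [p].
The 4×6 boundary matrix has rank 3 and Smith normal form diag(1,1,1).

∂_2: C_2 → C_1 acts by ∂[p,q,r] = [q,r] − [p,r] + [p,q]. For instance
  ∂abc = bc − ac + ab,
  ∂acd = cd − ad + ac.
The 6×4 boundary matrix has rank 3 and Smith normal form diag(1,1,1).

From H_k ≅ ker(∂_k) / im(∂_{k+1}) we obtain:

  H_0: rank C_0 − rank ∂_1 = 4 − 3 = 1, and the invariant factors of ∂_1 are all 1, so H_0 ≅ Z.
  H_1: rank ker ∂_1 − rank ∂_2 = (6 − 3) − 3 = 0, and the invariant factors of ∂_2 are all 1, so H_1 ≅ 0.
  H_2: rank ker ∂_2 − rank ∂_3 = (4 − 3) − 0 = 1, and there is no ∂_3, so H_2 ≅ Z.

(K is a triangulation of the 2-sphere S^2.)

Hence the Betti numbers are b_0 = 1, b_1 = 0, b_2 = 1.

b_0 = 1, b_1 = 0, b_2 = 1.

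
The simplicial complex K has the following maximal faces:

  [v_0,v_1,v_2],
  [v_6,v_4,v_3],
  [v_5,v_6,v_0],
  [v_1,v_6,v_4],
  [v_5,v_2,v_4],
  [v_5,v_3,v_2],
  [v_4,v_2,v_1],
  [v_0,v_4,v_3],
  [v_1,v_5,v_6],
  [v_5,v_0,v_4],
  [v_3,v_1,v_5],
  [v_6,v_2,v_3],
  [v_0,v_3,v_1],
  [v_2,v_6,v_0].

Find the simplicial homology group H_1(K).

Take the total order v_0 < v_1 < v_2 < v_3 < v_4 < v_5 < v_6 on the vertex set. Then K (dimension 2) consists of the simplices:

  0-simplices (7): [v_0], [v_1], [v_2], [v_3], [v_4], [v_5], [v_6]
  1-simplices (21): (21 of them)
  2-simplices (14): (14 of them)

so the chain groups are C_0 ≅ Z^7, C_1 ≅ Z^21, C_2 ≅ Z^14.

∂_1: C_1 → C_0 is given by ∂[p,q] = [q] − [p]. For instance
  ∂[v_2,v_3] = [v_3] − [v_2].
The resulting 7×21 matrix has rank 6, and its Smith normal form has invariant factors (1,1,1,1,1,1).

Boundary ∂_2: C_2 → C_1 acts by ∂[p,q,r] = [q,r] − [p,r] + [p,q]. For instance
  ∂[v_3,v_4,v_6] = [v_4,v_6] − [v_3,v_6] + [v_3,v_4],
  ∂[v_0,v_1,v_2] = [v_1,v_2] − [v_0,v_2] + [v_0,v_1].
The 21×14 boundary matrix has rank 13 and Smith normal form diag(1,1,1,1,1,1,1,1,1,1,1,1,1).

Computing H_k = (kernel of ∂_k) / (image of ∂_{k+1}):

  H_1: rank ker ∂_1 − rank ∂_2 = (21 − 6) − 13 = 2, and the invariant factors of ∂_2 are all 1, so H_1 = Z^2.

H_1 = Z^2.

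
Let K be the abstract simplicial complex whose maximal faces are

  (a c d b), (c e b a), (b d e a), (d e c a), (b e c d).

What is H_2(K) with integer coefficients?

We work with the vertex ordering a < b < c < d < e. The simplices of K, each written with vertices in increasing order, are:

  0-simplices (5): a, b, c, d, e
  1-simplices (10): ab, ac, ad, ae, bc, bd, be, cd, ce, de
  2-simplices (10): abc, abd, abe, acd, ace, ade, bcd, bce, bde, cde
  3-simplices (5): abcd, abce, abde, acde, bcde

so the chain groups are C_0 ≅ Z^5, C_1 ≅ Z^10, C_2 ≅ Z^10, C_3 ≅ Z^5.

Boundary ∂_1: C_1 → C_0 maps an edge to its endpoints' difference, ∂[p,q] = q − p.
The 5×10 boundary matrix has rank 4 and Smith normal form diag(1,1,1,1).

The boundary map ∂_2: C_2 → C_1 acts by ∂[p,q,r] = [q,r] − [p,r] + [p,q]. For instance
  ∂bde = de − be + bd,
  ∂abe = be − ae + ab.
The resulting 10×10 matrix has rank 6, and its Smith normal form has invariant factors (1,1,1,1,1,1).

∂_3: C_3 → C_2 sends each 3-simplex σ to the alternating sum Σ_i (−1)^i (σ with its i-th vertex removed). For instance
  ∂abce = bce − ace + abe − abc,
  ∂abcd = bcd − acd + abd − abc.
This gives a 10×5 integer matrix of rank 4; reducing to Smith normal form yields diagonal entries (1,1,1,1).

From H_k ≅ ker(∂_k) / im(∂_{k+1}) we obtain:

  H_2: rank ker ∂_2 − rank ∂_3 = (10 − 6) − 4 = 0, and the invariant factors of ∂_3 are all 1, so H_2 = 0.

(K is a triangulation of the 3-sphere S^3.)

H_2 = 0.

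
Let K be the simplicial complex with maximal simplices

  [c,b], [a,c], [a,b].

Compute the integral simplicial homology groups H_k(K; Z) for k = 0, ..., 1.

Take the total order a < b < c on the vertex set. Then K (dimension 1) consists of the simplices:

  0-simplices (3): a, b, c
  1-simplices (3): ab, ac, bc

so the chain groups are C_0 ≅ Z^3, C_1 ≅ Z^3.

∂_1: C_1 → C_0 maps an edge to its endpoints' difference, ∂[p,q] = q − p.
The 3×3 boundary matrix has rank 2 and Smith normal form diag(1,1).

Now H_k = ker ∂_k / im ∂_{k+1}, so:

  H_0: rank C_0 − rank ∂_1 = 3 − 2 = 1, and the invariant factors of ∂_1 are all 1, so H_0 = Z.
  H_1: rank ker ∂_1 − rank ∂_2 = (3 − 2) − 0 = 1, and there is no ∂_2, so H_1 = Z.

As a check, the Euler characteristic is 3 − 3 = 0, which agrees with 1 − 1 = 0.
(K is a triangulation of the circle S^1.)

H_0 = Z,  H_1 = Z.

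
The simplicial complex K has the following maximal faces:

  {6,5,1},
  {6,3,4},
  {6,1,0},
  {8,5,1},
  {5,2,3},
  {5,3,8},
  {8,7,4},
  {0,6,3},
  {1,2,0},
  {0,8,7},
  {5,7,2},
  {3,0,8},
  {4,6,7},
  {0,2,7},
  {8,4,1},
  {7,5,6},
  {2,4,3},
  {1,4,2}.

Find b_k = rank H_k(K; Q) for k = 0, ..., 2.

Fix the vertex order 0 < 1 < 2 < 3 < 4 < 5 < 6 < 7 < 8 and write every simplex with vertices in increasing order. Then dim K = 2 and the simplices of K are:

  0-simplices (9): [0], [1], [2], [3], [4], [5], [6], [7], [8]
  1-simplices (27): (27 of them)
  2-simplices (18): [0,1,2], [0,1,6], [0,2,7], [0,3,6], [0,3,8], [0,7,8], [1,2,4], [1,4,8], [1,5,6], [1,5,8], [2,3,4], [2,3,5], [2,5,7], [3,4,6], [3,5,8], [4,6,7], [4,7,8], [5,6,7]

so the chain groups are C_0 ≅ Z^9, C_1 ≅ Z^27, C_2 ≅ Z^18.

The boundary map ∂_1: C_1 → C_0 maps an edge to its endpoints' difference, ∂[p,q] = q − p. For instance
  ∂[0,6] = [6] − [0].
As a 9×27 matrix over Z this has rank 8, with invariant factors (1,1,1,1,1,1,1,1).

∂_2: C_2 → C_1 sends each 2-simplex [p,q,r] to [q,r] − [p,r] + [p,q]. For instance
  ∂[5,6,7] = [6,7] − [5,7] + [5,6],
  ∂[0,2,7] = [2,7] − [0,7] + [0,2].
As a 27×18 matrix over Z this has rank 17, with invariant factors (1,1,1,1,1,1,1,1,1,1,1,1,1,1,1,1,1).

From H_k ≅ ker(∂_k) / im(∂_{k+1}) we obtain:

  H_0: rank C_0 − rank ∂_1 = 9 − 8 = 1, and the invariant factors of ∂_1 are all 1, so H_0 ≅ Z.
  H_1: rank ker ∂_1 − rank ∂_2 = (27 − 8) − 17 = 2, and the invariant factors of ∂_2 are all 1, so H_1 ≅ Z^2.
  H_2: rank ker ∂_2 − rank ∂_3 = (18 − 17) − 0 = 1, and there is no ∂_3, so H_2 ≅ Z.

As a check, the Euler characteristic is 9 − 27 + 18 = 0, which agrees with 1 − 2 + 1 = 0.

Hence the Betti numbers are b_0 = 1, b_1 = 2, b_2 = 1.

b_0 = 1, b_1 = 2, b_2 = 1.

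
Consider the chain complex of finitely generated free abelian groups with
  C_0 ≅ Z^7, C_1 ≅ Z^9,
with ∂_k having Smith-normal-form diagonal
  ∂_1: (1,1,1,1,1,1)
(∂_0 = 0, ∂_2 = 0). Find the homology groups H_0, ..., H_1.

H_0: b_0 = 7 − 0 − 6 = 1; torsion from ∂_1 factors > 1: none. So H_0 = Z.
H_1: b_1 = 9 − 6 − 0 = 3; torsion from ∂_2 factors > 1: none. So H_1 = Z^3.

H_0 = Z,  H_1 = Z^3.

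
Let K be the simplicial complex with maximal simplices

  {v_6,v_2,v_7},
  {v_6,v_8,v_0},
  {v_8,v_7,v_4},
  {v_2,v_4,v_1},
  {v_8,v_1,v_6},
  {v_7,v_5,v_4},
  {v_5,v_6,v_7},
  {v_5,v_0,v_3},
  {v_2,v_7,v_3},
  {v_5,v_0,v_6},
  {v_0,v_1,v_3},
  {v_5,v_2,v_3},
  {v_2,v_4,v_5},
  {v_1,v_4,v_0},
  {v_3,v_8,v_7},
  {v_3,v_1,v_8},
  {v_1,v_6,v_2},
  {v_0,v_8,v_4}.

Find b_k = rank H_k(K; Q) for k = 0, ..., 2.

b_0 = 1, b_1 = 1, b_2 = 0.

K has 9 vertices, 27 edges, 18 triangles.
rank ∂_0 = 0, rank ∂_1 = 8 ⇒ b_0 = 9 − 0 − 8 = 1; all invariant factors of ∂_1 are 1 so no torsion. So H_0 ≅ Z.
rank ∂_1 = 8, rank ∂_2 = 18 ⇒ b_1 = 27 − 8 − 18 = 1; ∂_2 has invariant factor(s) [2] giving torsion. So H_1 ≅ Z ⊕ Z/2Z.
rank ∂_2 = 18, rank ∂_3 = 0 ⇒ b_2 = 18 − 18 − 0 = 0. So H_2 ≅ 0.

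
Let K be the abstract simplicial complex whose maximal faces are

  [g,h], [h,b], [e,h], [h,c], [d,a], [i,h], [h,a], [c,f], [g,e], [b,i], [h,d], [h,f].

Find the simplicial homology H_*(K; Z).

K has 9 vertices, 12 edges.
rank ∂_0 = 0, rank ∂_1 = 8 ⇒ b_0 = 9 − 0 − 8 = 1; all invariant factors of ∂_1 are 1 so no torsion. So H_0 ≅ Z.
rank ∂_1 = 8, rank ∂_2 = 0 ⇒ b_1 = 12 − 8 − 0 = 4. So H_1 ≅ Z^4.

H_0 = Z,  H_1 = Z^4.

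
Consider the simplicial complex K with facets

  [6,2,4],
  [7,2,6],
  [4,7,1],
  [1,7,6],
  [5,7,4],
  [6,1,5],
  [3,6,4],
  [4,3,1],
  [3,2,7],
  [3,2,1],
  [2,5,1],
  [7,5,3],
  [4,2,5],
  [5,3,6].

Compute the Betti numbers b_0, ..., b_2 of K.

Order the vertices as 1 < 2 < 3 < 4 < 5 < 6 < 7. Listing each simplex with vertices in this order, K has dimension 2 with simplices:

  0-simplices (7): [1], [2], [3], [4], [5], [6], [7]
  1-simplices (21): [1,2], [1,3], [1,4], [1,5], [1,6], [1,7], [2,3], [2,4], [2,5], [2,6], [2,7], [3,4], [3,5], [3,6], [3,7], [4,5], [4,6], [4,7], [5,6], [5,7], [6,7]
  2-simplices (14): [1,2,3], [1,2,5], [1,3,4], [1,4,7], [1,5,6], [1,6,7], [2,3,7], [2,4,5], [2,4,6], [2,6,7], [3,4,6], [3,5,6], [3,5,7], [4,5,7]

giving chain groups C_0 ≅ Z^7, C_1 ≅ Z^21, C_2 ≅ Z^14.

The boundary map ∂_1: C_1 → C_0 sends each edge [p,q] (with p < q) to q − p.
This gives a 7×21 integer matrix of rank 6; reducing to Smith normal form yields diagonal entries (1,1,1,1,1,1).

Boundary ∂_2: C_2 → C_1 maps a triangle to the signed sum of its edges. For instance
  ∂[2,3,7] = [3,7] − [2,7] + [2,3],
  ∂[1,6,7] = [6,7] − [1,7] + [1,6].
As a 21×14 matrix over Z this has rank 13, with invariant factors (1,1,1,1,1,1,1,1,1,1,1,1,1).

Computing H_k = (kernel of ∂_k) / (image of ∂_{k+1}):

  H_0: rank C_0 − rank ∂_1 = 7 − 6 = 1, and the invariant factors of ∂_1 are all 1, so H_0 = Z.
  H_1: rank ker ∂_1 − rank ∂_2 = (21 − 6) − 13 = 2, and the invariant factors of ∂_2 are all 1, so H_1 = Z^2.
  H_2: rank ker ∂_2 − rank ∂_3 = (14 − 13) − 0 = 1, and there is no ∂_3, so H_2 = Z.

(K is a triangulation of the torus T^2.)

Hence the Betti numbers are b_0 = 1, b_1 = 2, b_2 = 1.

b_0 = 1, b_1 = 2, b_2 = 1.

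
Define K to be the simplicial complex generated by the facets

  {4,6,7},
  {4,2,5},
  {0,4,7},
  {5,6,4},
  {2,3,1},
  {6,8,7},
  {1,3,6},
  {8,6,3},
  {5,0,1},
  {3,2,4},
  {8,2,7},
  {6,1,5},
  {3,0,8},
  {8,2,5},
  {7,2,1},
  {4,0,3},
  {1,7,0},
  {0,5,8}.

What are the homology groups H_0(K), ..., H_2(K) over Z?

H_0 ≅ Z,  H_1 ≅ Z^2,  H_2 ≅ Z.

We work with the vertex ordering 0 < 1 < 2 < 3 < 4 < 5 < 6 < 7 < 8. The simplices of K, each written with vertices in increasing order, are:

  0-simplices (9): [0], [1], [2], [3], [4], [5], [6], [7], [8]
  1-simplices (27): (27 of them)
  2-simplices (18): [0,1,5], [0,1,7], [0,3,4], [0,3,8], [0,4,7], [0,5,8], [1,2,3], [1,2,7], [1,3,6], [1,5,6], [2,3,4], [2,4,5], [2,5,8], [2,7,8], [3,6,8], [4,5,6], [4,6,7], [6,7,8]

so the chain groups are C_0 ≅ Z^9, C_1 ≅ Z^27, C_2 ≅ Z^18.

Boundary ∂_1: C_1 → C_0 is given by ∂[p,q] = [q] − [p].
This gives a 9×27 integer matrix of rank 8; reducing to Smith normal form yields diagonal entries (1,1,1,1,1,1,1,1).

∂_2: C_2 → C_1 sends each 2-simplex [p,q,r] to [q,r] − [p,r] + [p,q]. For instance
  ∂[3,6,8] = [6,8] − [3,8] + [3,6],
  ∂[0,5,8] = [5,8] − [0,8] + [0,5].
The resulting 27×18 matrix has rank 17, and its Smith normal form has invariant factors (1,1,1,1,1,1,1,1,1,1,1,1,1,1,1,1,1).

Reading off H_k = ker ∂_k / im ∂_{k+1}:

  H_0: rank C_0 − rank ∂_1 = 9 − 8 = 1, and the invariant factors of ∂_1 are all 1, so H_0 = Z.
  H_1: rank ker ∂_1 − rank ∂_2 = (27 − 8) − 17 = 2, and the invariant factors of ∂_2 are all 1, so H_1 = Z^2.
  H_2: rank ker ∂_2 − rank ∂_3 = (18 − 17) − 0 = 1, and there is no ∂_3, so H_2 = Z.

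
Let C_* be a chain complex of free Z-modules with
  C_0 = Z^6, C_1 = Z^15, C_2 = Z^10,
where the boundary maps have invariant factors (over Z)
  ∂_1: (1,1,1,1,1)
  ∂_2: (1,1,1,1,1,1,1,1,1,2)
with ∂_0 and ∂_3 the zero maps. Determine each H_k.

H_0: b_0 = 6 − 0 − 5 = 1; torsion from ∂_1 factors > 1: none. So H_0 ≅ Z.
H_1: b_1 = 15 − 5 − 10 = 0; torsion from ∂_2 factors > 1: [2]. So H_1 ≅ Z/2.
H_2: b_2 = 10 − 10 − 0 = 0; torsion from ∂_3 factors > 1: none. So H_2 ≅ 0.

H_0 ≅ Z,  H_1 ≅ Z/2,  H_2 = 0.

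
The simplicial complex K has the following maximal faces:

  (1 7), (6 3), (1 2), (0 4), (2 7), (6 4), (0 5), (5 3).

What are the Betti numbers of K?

K has 8 vertices, 8 edges.
rank ∂_0 = 0, rank ∂_1 = 6 ⇒ b_0 = 8 − 0 − 6 = 2; all invariant factors of ∂_1 are 1 so no torsion. So H_0 ≅ Z^2.
rank ∂_1 = 6, rank ∂_2 = 0 ⇒ b_1 = 8 − 6 − 0 = 2. So H_1 ≅ Z^2.

b_0 = 2, b_1 = 2.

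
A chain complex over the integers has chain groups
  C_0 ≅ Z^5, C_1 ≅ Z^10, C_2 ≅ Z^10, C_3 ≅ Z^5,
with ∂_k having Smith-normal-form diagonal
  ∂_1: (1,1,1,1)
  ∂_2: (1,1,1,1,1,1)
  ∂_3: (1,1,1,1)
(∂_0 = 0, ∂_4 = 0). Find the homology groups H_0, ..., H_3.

H_0: b_0 = 5 − 0 − 4 = 1; torsion from ∂_1 factors > 1: none. So H_0 = Z.
H_1: b_1 = 10 − 4 − 6 = 0; torsion from ∂_2 factors > 1: none. So H_1 = 0.
H_2: b_2 = 10 − 6 − 4 = 0; torsion from ∂_3 factors > 1: none. So H_2 = 0.
H_3: b_3 = 5 − 4 − 0 = 1; torsion from ∂_4 factors > 1: none. So H_3 = Z.

H_0 = Z,  H_1 = 0,  H_2 = 0,  H_3 = Z.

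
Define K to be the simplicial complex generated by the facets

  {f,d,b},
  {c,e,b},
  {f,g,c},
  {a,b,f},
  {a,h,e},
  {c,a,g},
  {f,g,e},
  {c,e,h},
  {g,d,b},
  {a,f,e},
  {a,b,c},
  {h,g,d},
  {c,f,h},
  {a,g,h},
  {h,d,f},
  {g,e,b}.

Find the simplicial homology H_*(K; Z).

Take the total order a < b < c < d < e < f < g < h on the vertex set. Then K (dimension 2) consists of the simplices:

  0-simplices (8): a, b, c, d, e, f, g, h
  1-simplices (24): ab, ac, ae, af, ag, ah, bc, bd, be, bf, bg, ce, cf, cg, ch, df, dg, dh, ef, eg, eh, fg, fh, gh
  2-simplices (16): abc, abf, acg, aef, aeh, agh, bce, bdf, bdg, beg, ceh, cfg, cfh, dfh, dgh, efg

Hence C_0 ≅ Z^8, C_1 ≅ Z^24, C_2 ≅ Z^16.

∂_1: C_1 → C_0 sends each edge [p,q] (with p < q) to q − p.
The resulting 8×24 matrix has rank 7, and its Smith normal form has invariant factors (1,1,1,1,1,1,1).

Boundary ∂_2: C_2 → C_1 acts by ∂[p,q,r] = [q,r] − [p,r] + [p,q]. For instance
  ∂ceh = eh − ch + ce,
  ∂efg = fg − eg + ef.
The resulting 24×16 matrix has rank 15, and its Smith normal form has invariant factors (1,1,1,1,1,1,1,1,1,1,1,1,1,1,1).

Now H_k = ker ∂_k / im ∂_{k+1}, so:

  H_0: rank C_0 − rank ∂_1 = 8 − 7 = 1, and the invariant factors of ∂_1 are all 1, so H_0 ≅ Z.
  H_1: rank ker ∂_1 − rank ∂_2 = (24 − 7) − 15 = 2, and the invariant factors of ∂_2 are all 1, so H_1 ≅ Z^2.
  H_2: rank ker ∂_2 − rank ∂_3 = (16 − 15) − 0 = 1, and there is no ∂_3, so H_2 ≅ Z.

As a check, the Euler characteristic is 8 − 24 + 16 = 0, which agrees with 1 − 2 + 1 = 0.

H_0 = Z,  H_1 = Z^2,  H_2 = Z.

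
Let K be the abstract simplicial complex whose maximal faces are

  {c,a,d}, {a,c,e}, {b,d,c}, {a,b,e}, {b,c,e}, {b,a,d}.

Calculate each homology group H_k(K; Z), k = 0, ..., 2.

H_0 ≅ Z,  H_1 = 0,  H_2 ≅ Z.

Take the total order a < b < c < d < e on the vertex set. Then K (dimension 2) consists of the simplices:

  0-simplices (5): a, b, c, d, e
  1-simplices (9): ab, ac, ad, ae, bc, bd, be, cd, ce
  2-simplices (6): abd, abe, acd, ace, bcd, bce

so the chain groups are C_0 ≅ Z^5, C_1 ≅ Z^9, C_2 ≅ Z^6.

The boundary map ∂_1: C_1 → C_0 maps an edge to its endpoints' difference, ∂[p,q] = q − p. For instance
  ∂ad = d − a.
The 5×9 boundary matrix has rank 4 and Smith normal form diag(1,1,1,1).

∂_2: C_2 → C_1 sends each 2-simplex [p,q,r] to [q,r] − [p,r] + [p,q]. For instance
  ∂bcd = cd − bd + bc,
  ∂abe = be − ae + ab.
This gives a 9×6 integer matrix of rank 5; reducing to Smith normal form yields diagonal entries (1,1,1,1,1).

Now H_k = ker ∂_k / im ∂_{k+1}, so:

  H_0: rank C_0 − rank ∂_1 = 5 − 4 = 1, and the invariant factors of ∂_1 are all 1, so H_0 = Z.
  H_1: rank ker ∂_1 − rank ∂_2 = (9 − 4) − 5 = 0, and the invariant factors of ∂_2 are all 1, so H_1 = 0.
  H_2: rank ker ∂_2 − rank ∂_3 = (6 − 5) − 0 = 1, and there is no ∂_3, so H_2 = Z.

As a check, the Euler characteristic is 5 − 9 + 6 = 2, which agrees with 1 − 0 + 1 = 2.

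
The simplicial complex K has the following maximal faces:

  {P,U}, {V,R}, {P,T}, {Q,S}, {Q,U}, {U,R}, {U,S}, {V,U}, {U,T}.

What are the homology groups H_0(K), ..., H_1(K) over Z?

H_0 = Z,  H_1 = Z^3.

Take the total order P < Q < R < S < T < U < V on the vertex set. Then K (dimension 1) consists of the simplices:

  0-simplices (7): P, Q, R, S, T, U, V
  1-simplices (9): PT, PU, QS, QU, RU, RV, SU, TU, UV

giving chain groups C_0 ≅ Z^7, C_1 ≅ Z^9.

Boundary ∂_1: C_1 → C_0 maps an edge to its endpoints' difference, ∂[p,q] = q − p. For instance
  ∂RU = U − R.
As a 7×9 matrix over Z this has rank 6, with invariant factors (1,1,1,1,1,1).

Reading off H_k = ker ∂_k / im ∂_{k+1}:

  H_0: rank C_0 − rank ∂_1 = 7 − 6 = 1, and the invariant factors of ∂_1 are all 1, so H_0 ≅ Z.
  H_1: rank ker ∂_1 − rank ∂_2 = (9 − 6) − 0 = 3, and there is no ∂_2, so H_1 ≅ Z^3.

As a check, the Euler characteristic is 7 − 9 = -2, which agrees with 1 − 3 = -2.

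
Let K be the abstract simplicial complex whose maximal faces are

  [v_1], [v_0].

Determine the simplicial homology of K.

Order the vertices as v_0 < v_1. Listing each simplex with vertices in this order, K has dimension 0 with simplices:

  0-simplices (2): [v_0], [v_1]

so the chain groups are C_0 ≅ Z^2.

Computing H_k = (kernel of ∂_k) / (image of ∂_{k+1}):

  H_0: rank C_0 − rank ∂_1 = 2 − 0 = 2, and there is no ∂_1, so H_0 ≅ Z^2.

(K is a triangulation of a set of 2 points.)

H_0 = Z^2.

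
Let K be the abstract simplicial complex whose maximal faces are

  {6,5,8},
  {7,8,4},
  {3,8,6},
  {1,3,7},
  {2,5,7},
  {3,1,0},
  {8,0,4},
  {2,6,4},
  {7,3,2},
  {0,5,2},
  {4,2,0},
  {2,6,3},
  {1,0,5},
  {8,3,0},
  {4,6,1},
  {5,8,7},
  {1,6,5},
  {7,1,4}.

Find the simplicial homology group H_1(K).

Order the vertices as 0 < 1 < 2 < 3 < 4 < 5 < 6 < 7 < 8. Listing each simplex with vertices in this order, K has dimension 2 with simplices:

  0-simplices (9): [0], [1], [2], [3], [4], [5], [6], [7], [8]
  1-simplices (27): (27 of them)
  2-simplices (18): [0,1,3], [0,1,5], [0,2,4], [0,2,5], [0,3,8], [0,4,8], [1,3,7], [1,4,6], [1,4,7], [1,5,6], [2,3,6], [2,3,7], [2,4,6], [2,5,7], [3,6,8], [4,7,8], [5,6,8], [5,7,8]

Hence C_0 ≅ Z^9, C_1 ≅ Z^27, C_2 ≅ Z^18.

Boundary ∂_1: C_1 → C_0 sends each edge [p,q] (with p < q) to q − p. For instance
  ∂[4,7] = [7] − [4].
The resulting 9×27 matrix has rank 8, and its Smith normal form has invariant factors (1,1,1,1,1,1,1,1).

The boundary map ∂_2: C_2 → C_1 acts by ∂[p,q,r] = [q,r] − [p,r] + [p,q]. For instance
  ∂[5,6,8] = [6,8] − [5,8] + [5,6],
  ∂[1,4,7] = [4,7] − [1,7] + [1,4].
This gives a 27×18 integer matrix of rank 17; reducing to Smith normal form yields diagonal entries (1,1,1,1,1,1,1,1,1,1,1,1,1,1,1,1,1).

Now H_k = ker ∂_k / im ∂_{k+1}, so:

  H_1: rank ker ∂_1 − rank ∂_2 = (27 − 8) − 17 = 2, and the invariant factors of ∂_2 are all 1, so H_1 ≅ Z^2.

H_1 = Z^2.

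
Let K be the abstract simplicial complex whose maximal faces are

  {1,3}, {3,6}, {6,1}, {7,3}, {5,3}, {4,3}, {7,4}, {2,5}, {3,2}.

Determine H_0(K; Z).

Take the total order 1 < 2 < 3 < 4 < 5 < 6 < 7 on the vertex set. Then K (dimension 1) consists of the simplices:

  0-simplices (7): [1], [2], [3], [4], [5], [6], [7]
  1-simplices (9): [1,3], [1,6], [2,3], [2,5], [3,4], [3,5], [3,6], [3,7], [4,7]

so the chain groups are C_0 ≅ Z^7, C_1 ≅ Z^9.

∂_1: C_1 → C_0 maps an edge to its endpoints' difference, ∂[p,q] = q − p. For instance
  ∂[3,5] = [5] − [3].
The 7×9 boundary matrix has rank 6 and Smith normal form diag(1,1,1,1,1,1).

Computing H_k = (kernel of ∂_k) / (image of ∂_{k+1}):

  H_0: rank C_0 − rank ∂_1 = 7 − 6 = 1, and the invariant factors of ∂_1 are all 1, so H_0 = Z.

H_0 ≅ Z.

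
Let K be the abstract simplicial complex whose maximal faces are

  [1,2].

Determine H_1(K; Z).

We work with the vertex ordering 1 < 2. The simplices of K, each written with vertices in increasing order, are:

  0-simplices (2): [1], [2]
  1-simplices (1): [1,2]

Hence C_0 ≅ Z^2, C_1 ≅ Z^1.

The boundary map ∂_1: C_1 → C_0 sends each edge [p,q] (with p < q) to q − p. For instance
  ∂[1,2] = [2] − [1].
This gives a 2×1 integer matrix of rank 1; reducing to Smith normal form yields diagonal entries (1).

Computing H_k = (kernel of ∂_k) / (image of ∂_{k+1}):

  H_1: rank ker ∂_1 − rank ∂_2 = (1 − 1) − 0 = 0, and there is no ∂_2, so H_1 = 0.

H_1 ≅ 0.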